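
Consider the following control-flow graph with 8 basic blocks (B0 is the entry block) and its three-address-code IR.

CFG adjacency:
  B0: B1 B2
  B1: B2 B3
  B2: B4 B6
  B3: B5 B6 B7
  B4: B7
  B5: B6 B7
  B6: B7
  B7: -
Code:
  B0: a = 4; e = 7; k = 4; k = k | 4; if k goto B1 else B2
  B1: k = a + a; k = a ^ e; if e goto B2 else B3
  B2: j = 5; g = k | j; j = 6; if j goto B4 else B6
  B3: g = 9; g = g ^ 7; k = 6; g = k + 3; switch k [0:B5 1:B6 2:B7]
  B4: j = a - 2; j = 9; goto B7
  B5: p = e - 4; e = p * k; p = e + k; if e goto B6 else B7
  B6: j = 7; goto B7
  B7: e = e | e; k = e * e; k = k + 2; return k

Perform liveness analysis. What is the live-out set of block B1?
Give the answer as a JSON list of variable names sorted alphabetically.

def/use:
  B0: {a,e,k} / ∅
  B1: {k} / {a,e}
  B2: {g,j} / {k}
  B3: {g,k} / ∅
  B4: {j} / {a}
  B5: {e,p} / {e,k}
  B6: {j} / ∅
  B7: {e,k} / {e}

Live sets:
  B0 li=∅ lo={a,e,k}
  B1 li={a,e} lo={a,e,k}
  B2 li={a,e,k} lo={a,e}
  B3 li={e} lo={e,k}
  B4 li={a,e} lo={e}
  B5 li={e,k} lo={e}
  B6 li={e} lo={e}
  B7 li={e} lo=∅

live-out(B1) = ["a", "e", "k"]

Answer: ["a", "e", "k"]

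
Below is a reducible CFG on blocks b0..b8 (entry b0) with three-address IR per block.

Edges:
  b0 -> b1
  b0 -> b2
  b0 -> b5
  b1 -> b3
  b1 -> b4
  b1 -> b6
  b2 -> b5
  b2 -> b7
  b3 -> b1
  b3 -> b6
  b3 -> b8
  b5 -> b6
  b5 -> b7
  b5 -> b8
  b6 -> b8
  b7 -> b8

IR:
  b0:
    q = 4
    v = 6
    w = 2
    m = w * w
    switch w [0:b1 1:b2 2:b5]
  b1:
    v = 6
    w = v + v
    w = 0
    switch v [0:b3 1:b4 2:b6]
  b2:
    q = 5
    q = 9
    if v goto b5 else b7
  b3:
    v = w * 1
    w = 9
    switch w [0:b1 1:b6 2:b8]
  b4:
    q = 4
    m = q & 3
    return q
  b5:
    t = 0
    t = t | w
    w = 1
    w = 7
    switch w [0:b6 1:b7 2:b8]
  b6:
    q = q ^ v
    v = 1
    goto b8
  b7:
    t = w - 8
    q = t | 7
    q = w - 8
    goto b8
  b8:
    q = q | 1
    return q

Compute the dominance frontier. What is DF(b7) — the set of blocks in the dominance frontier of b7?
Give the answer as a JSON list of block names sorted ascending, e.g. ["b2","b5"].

Answer: ["b8"]

Analysis:
idom tree: b1←b0 b2←b0 b3←b1 b4←b1 b5←b0 b6←b0 b7←b0 b8←b0
Dom at joins:
  b1: preds {b0,b3}: {b0} ∩ {b0,b1,b3} = {b0}; idom=b0
  b5: preds {b0,b2}: {b0} ∩ {b0,b2} = {b0}; idom=b0
  b6: preds {b1,b3,b5}: {b0,b1} ∩ {b0,b1,b3} ∩ {b0,b5} = {b0}; idom=b0
  b7: preds {b2,b5}: {b0,b2} ∩ {b0,b5} = {b0}; idom=b0
  b8: preds {b3,b5,b6,b7}: {b0,b1,b3} ∩ {b0,b5} ∩ {b0,b6} ∩ {b0,b7} = {b0}; idom=b0

DF derivation:
  join b1 pred b0: · stop@b0
  join b1 pred b3: b3→b1 stop@b0
  join b5 pred b0: · stop@b0
  join b5 pred b2: b2 stop@b0
  join b6 pred b1: b1 stop@b0
  join b6 pred b3: b3→b1 stop@b0
  join b6 pred b5: b5 stop@b0
  join b7 pred b2: b2 stop@b0
  join b7 pred b5: b5 stop@b0
  join b8 pred b3: b3→b1 stop@b0
  join b8 pred b5: b5 stop@b0
  join b8 pred b6: b6 stop@b0
  join b8 pred b7: b7 stop@b0
  b0 → ∅
  b1 → {b1,b6,b8}
  b2 → {b5,b7}
  b3 → {b1,b6,b8}
  b4 → ∅
  b5 → {b6,b7,b8}
  b6 → {b8}
  b7 → {b8}
  b8 → ∅

DF(b7) = ["b8"]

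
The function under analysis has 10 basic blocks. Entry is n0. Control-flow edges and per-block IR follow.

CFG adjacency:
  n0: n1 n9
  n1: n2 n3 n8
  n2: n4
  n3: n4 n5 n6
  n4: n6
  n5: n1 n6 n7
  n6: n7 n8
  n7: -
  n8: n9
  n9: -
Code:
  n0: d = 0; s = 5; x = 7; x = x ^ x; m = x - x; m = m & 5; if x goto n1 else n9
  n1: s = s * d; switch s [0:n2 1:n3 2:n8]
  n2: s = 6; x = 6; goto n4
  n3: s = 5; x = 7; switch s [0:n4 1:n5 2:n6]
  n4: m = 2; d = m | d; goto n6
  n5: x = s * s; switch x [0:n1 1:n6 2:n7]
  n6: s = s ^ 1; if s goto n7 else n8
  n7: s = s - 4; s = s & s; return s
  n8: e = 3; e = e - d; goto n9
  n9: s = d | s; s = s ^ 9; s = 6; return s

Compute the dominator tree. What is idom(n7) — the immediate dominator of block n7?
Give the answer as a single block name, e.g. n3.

Answer: n1

Analysis:
idom tree: n1←n0 n2←n1 n3←n1 n4←n1 n5←n3 n6←n1 n7←n1 n8←n1 n9←n0
Join-block Dom:
  n1: preds {n0,n5}: {n0} ∩ {n0,n1,n3,n5} = {n0}; idom=n0
  n4: preds {n2,n3}: {n0,n1,n2} ∩ {n0,n1,n3} = {n0,n1}; idom=n1
  n6: preds {n3,n4,n5}: {n0,n1,n3} ∩ {n0,n1,n4} ∩ {n0,n1,n3,n5} = {n0,n1}; idom=n1
  n7: preds {n5,n6}: {n0,n1,n3,n5} ∩ {n0,n1,n6} = {n0,n1}; idom=n1
  n8: preds {n1,n6}: {n0,n1} ∩ {n0,n1,n6} = {n0,n1}; idom=n1
  n9: preds {n0,n8}: {n0} ∩ {n0,n1,n8} = {n0}; idom=n0

idom(n7) = n1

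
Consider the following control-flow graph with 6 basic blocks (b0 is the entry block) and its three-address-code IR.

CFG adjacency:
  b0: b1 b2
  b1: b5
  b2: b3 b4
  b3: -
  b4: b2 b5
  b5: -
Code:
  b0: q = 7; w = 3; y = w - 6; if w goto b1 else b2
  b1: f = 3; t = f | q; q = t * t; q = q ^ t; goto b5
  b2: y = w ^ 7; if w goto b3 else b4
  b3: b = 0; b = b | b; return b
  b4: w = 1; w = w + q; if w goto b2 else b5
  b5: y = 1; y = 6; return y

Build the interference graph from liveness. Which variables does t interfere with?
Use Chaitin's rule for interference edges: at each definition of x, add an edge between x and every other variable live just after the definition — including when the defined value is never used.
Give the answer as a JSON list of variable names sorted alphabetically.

def/use:
  b0: {q,w,y} / ∅
  b1: {f,q,t} / {q}
  b2: {y} / {w}
  b3: {b} / ∅
  b4: {w} / {q}
  b5: {y} / ∅

Live sets:
  b0: in=∅ out={q,w}
  b1: in={q} out=∅
  b2: in={q,w} out={q}
  b3: in=∅ out=∅
  b4: in={q} out={q,w}
  b5: in=∅ out=∅

Conflict graph:
  b — ∅
  f — {q}
  q — {f,t,w,y}
  t — {q}
  w — {q,y}
  y — {q,w}

N(t) = ["q"]

Answer: ["q"]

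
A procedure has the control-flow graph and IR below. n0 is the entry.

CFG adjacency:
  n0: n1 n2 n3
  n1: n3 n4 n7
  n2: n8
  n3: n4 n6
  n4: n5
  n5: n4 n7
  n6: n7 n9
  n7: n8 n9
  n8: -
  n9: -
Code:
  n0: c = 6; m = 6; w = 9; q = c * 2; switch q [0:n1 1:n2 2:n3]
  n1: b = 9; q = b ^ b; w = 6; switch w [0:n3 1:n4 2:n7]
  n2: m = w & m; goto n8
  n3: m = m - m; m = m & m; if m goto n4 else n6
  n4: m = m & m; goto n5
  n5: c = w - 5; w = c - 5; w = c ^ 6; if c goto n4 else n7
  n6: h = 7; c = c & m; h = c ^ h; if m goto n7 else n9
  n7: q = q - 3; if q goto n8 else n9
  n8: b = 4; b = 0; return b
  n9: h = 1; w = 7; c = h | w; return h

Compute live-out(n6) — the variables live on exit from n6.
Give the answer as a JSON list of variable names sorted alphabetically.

Answer: ["q"]

Working:
Block summaries:
  n0: {c,m,q,w} / ∅
  n1: {b,q,w} / ∅
  n2: {m} / {m,w}
  n3: {m} / {m}
  n4: {m} / {m}
  n5: {c,w} / {w}
  n6: {c,h} / {c,m}
  n7: {q} / {q}
  n8: {b} / ∅
  n9: {c,h,w} / ∅

Backward fixpoint:
  n0 li=∅ lo={c,m,q,w}
  n1 li={c,m} lo={c,m,q,w}
  n2 li={m,w} lo=∅
  n3 li={c,m,q,w} lo={c,m,q,w}
  n4 li={m,q,w} lo={m,q,w}
  n5 li={m,q,w} lo={m,q,w}
  n6 li={c,m,q} lo={q}
  n7 li={q} lo=∅
  n8 li=∅ lo=∅
  n9 li=∅ lo=∅

live-out(n6) = ["q"]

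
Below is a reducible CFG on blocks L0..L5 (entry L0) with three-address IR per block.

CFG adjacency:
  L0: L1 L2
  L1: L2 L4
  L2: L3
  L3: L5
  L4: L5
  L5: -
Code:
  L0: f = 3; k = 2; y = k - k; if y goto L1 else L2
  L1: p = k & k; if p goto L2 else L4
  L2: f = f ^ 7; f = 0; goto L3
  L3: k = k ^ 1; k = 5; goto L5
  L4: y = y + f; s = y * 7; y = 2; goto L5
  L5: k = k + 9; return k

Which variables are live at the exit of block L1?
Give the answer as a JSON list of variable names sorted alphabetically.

Answer: ["f", "k", "y"]

Analysis:
def/use:
  L0: {f,k,y} / ∅
  L1: {p} / {k}
  L2: {f} / {f}
  L3: {k} / {k}
  L4: {s,y} / {f,y}
  L5: {k} / {k}

Live sets:
  L0 li=∅ lo={f,k,y}
  L1 li={f,k,y} lo={f,k,y}
  L2 li={f,k} lo={k}
  L3 li={k} lo={k}
  L4 li={f,k,y} lo={k}
  L5 li={k} lo=∅

live-out(L1) = ["f", "k", "y"]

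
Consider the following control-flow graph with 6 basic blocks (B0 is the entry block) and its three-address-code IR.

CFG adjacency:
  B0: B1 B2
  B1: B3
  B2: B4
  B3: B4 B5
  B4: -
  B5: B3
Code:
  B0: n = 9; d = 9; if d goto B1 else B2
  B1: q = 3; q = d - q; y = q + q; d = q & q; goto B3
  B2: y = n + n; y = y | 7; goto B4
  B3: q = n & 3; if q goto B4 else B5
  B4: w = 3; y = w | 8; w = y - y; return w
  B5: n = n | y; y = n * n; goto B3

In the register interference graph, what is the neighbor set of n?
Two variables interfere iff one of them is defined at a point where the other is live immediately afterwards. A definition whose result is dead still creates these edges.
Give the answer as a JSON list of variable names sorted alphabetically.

Block summaries:
  B0: def={d,n} ue=∅
  B1: def={d,q,y} ue={d}
  B2: def={y} ue={n}
  B3: def={q} ue={n}
  B4: def={w,y} ue=∅
  B5: def={n,y} ue={n,y}

Live sets:
  B0: in=∅ out={d,n}
  B1: in={d,n} out={n,y}
  B2: in={n} out=∅
  B3: in={n,y} out={n,y}
  B4: in=∅ out=∅
  B5: in={n,y} out={n,y}

Interference:
  d: {n,q,y}
  n: {d,q,y}
  q: {d,n,y}
  w: ∅
  y: {d,n,q}

N(n) = ["d", "q", "y"]

Answer: ["d", "q", "y"]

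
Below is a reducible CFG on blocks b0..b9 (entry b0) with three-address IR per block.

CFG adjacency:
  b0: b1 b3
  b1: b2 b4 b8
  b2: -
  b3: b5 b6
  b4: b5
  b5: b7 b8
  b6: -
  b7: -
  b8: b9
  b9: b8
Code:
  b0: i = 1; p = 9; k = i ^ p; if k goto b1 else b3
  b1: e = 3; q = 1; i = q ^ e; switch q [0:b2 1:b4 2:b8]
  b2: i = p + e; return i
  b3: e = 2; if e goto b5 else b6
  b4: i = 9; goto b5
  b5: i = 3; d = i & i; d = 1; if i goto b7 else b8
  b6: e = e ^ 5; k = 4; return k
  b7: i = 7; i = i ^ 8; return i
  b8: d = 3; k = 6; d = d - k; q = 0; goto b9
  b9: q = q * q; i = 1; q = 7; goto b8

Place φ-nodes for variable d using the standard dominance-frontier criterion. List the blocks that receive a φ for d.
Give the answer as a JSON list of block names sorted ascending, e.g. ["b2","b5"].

idom tree: b1←b0 b2←b1 b3←b0 b4←b1 b5←b0 b6←b3 b7←b5 b8←b0 b9←b8
Dom∩ at merges:
  b5: preds {b3,b4}: {b0,b3} ∩ {b0,b1,b4} = {b0}; idom=b0
  b8: preds {b1,b5,b9}: {b0,b1} ∩ {b0,b5} ∩ {b0,b8,b9} = {b0}; idom=b0

DF derivation:
  b5←b3: walk b3 to b0
  b5←b4: walk b4→b1 to b0
  b8←b1: walk b1 to b0
  b8←b5: walk b5 to b0
  b8←b9: walk b9→b8 to b0
  b0 → ∅
  b1 → {b5,b8}
  b2 → ∅
  b3 → {b5}
  b4 → {b5}
  b5 → {b8}
  b6 → ∅
  b7 → ∅
  b8 → {b8}
  b9 → {b8}

φ for d: defs {b5,b8}
  DF⁺ = {b8}

Answer: ["b8"]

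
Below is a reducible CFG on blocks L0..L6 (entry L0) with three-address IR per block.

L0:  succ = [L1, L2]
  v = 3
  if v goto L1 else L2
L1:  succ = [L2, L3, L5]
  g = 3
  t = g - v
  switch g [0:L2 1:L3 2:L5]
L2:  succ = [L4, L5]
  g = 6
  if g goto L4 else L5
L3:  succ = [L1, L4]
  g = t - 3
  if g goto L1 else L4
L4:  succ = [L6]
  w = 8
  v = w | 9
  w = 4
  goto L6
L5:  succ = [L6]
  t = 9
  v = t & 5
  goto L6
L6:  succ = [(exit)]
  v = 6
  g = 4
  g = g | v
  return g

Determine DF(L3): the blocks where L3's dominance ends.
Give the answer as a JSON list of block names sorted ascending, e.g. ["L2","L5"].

Answer: ["L1", "L4"]

Analysis:
idom tree: L1←L0 L2←L0 L3←L1 L4←L0 L5←L0 L6←L0
Join-block Dom:
  L1: preds {L0,L3}: {L0} ∩ {L0,L1,L3} = {L0}; idom=L0
  L2: preds {L0,L1}: {L0} ∩ {L0,L1} = {L0}; idom=L0
  L4: preds {L2,L3}: {L0,L2} ∩ {L0,L1,L3} = {L0}; idom=L0
  L5: preds {L1,L2}: {L0,L1} ∩ {L0,L2} = {L0}; idom=L0
  L6: preds {L4,L5}: {L0,L4} ∩ {L0,L5} = {L0}; idom=L0

Frontier:
  join L1 pred L0: · stop@L0
  join L1 pred L3: L3→L1 stop@L0
  join L2 pred L0: · stop@L0
  join L2 pred L1: L1 stop@L0
  join L4 pred L2: L2 stop@L0
  join L4 pred L3: L3→L1 stop@L0
  join L5 pred L1: L1 stop@L0
  join L5 pred L2: L2 stop@L0
  join L6 pred L4: L4 stop@L0
  join L6 pred L5: L5 stop@L0
  L0 → ∅
  L1 → {L1,L2,L4,L5}
  L2 → {L4,L5}
  L3 → {L1,L4}
  L4 → {L6}
  L5 → {L6}
  L6 → ∅

DF(L3) = ["L1", "L4"]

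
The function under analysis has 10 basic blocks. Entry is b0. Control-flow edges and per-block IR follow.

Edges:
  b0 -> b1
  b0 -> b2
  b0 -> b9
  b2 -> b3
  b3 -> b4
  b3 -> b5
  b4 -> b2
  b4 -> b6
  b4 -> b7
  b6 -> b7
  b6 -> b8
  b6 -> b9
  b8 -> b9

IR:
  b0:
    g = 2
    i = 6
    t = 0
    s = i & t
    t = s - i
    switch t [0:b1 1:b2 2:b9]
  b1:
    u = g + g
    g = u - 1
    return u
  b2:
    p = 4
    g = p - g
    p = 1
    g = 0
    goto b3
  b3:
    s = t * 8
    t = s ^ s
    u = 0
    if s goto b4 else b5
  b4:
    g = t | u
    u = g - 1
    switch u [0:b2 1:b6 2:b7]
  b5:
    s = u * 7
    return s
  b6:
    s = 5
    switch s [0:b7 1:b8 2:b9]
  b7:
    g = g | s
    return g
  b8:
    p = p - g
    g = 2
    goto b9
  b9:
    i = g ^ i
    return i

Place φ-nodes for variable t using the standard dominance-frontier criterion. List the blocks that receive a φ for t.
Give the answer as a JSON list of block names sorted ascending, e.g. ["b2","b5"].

Answer: ["b2", "b9"]

Working:
idom tree: b1←b0 b2←b0 b3←b2 b4←b3 b5←b3 b6←b4 b7←b4 b8←b6 b9←b0
Dom at joins:
  b2: preds {b0,b4}: {b0} ∩ {b0,b2,b3,b4} = {b0}; idom=b0
  b7: preds {b4,b6}: {b0,b2,b3,b4} ∩ {b0,b2,b3,b4,b6} = {b0,b2,b3,b4}; idom=b4
  b9: preds {b0,b6,b8}: {b0} ∩ {b0,b2,b3,b4,b6} ∩ {b0,b2,b3,b4,b6,b8} = {b0}; idom=b0

Frontier:
  b2←b0: walk · to b0
  b2←b4: walk b4→b3→b2 to b0
  b7←b4: walk · to b4
  b7←b6: walk b6 to b4
  b9←b0: walk · to b0
  b9←b6: walk b6→b4→b3→b2 to b0
  b9←b8: walk b8→b6→b4→b3→b2 to b0
  b0 → ∅
  b1 → ∅
  b2 → {b2,b9}
  b3 → {b2,b9}
  b4 → {b2,b9}
  b5 → ∅
  b6 → {b7,b9}
  b7 → ∅
  b8 → {b9}
  b9 → ∅

φ for t: defs {b0,b3}
  DF⁺ = {b2,b9}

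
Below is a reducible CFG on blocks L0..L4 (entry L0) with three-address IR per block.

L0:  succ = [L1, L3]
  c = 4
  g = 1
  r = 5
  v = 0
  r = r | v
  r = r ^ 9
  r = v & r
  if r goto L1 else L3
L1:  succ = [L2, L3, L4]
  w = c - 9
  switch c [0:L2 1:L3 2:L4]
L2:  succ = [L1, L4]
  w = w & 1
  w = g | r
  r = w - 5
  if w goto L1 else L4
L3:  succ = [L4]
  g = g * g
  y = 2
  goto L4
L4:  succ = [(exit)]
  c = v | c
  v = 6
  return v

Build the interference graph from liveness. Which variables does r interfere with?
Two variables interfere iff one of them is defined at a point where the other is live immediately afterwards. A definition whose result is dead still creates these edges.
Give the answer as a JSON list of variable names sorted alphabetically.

Per-block:
  L0: {c,g,r,v} / ∅
  L1: {w} / {c}
  L2: {r,w} / {g,r,w}
  L3: {g,y} / {g}
  L4: {c,v} / {c,v}

Backward fixpoint:
  L0 li=∅ lo={c,g,r,v}
  L1 li={c,g,r,v} lo={c,g,r,v,w}
  L2 li={c,g,r,v,w} lo={c,g,r,v}
  L3 li={c,g,v} lo={c,v}
  L4 li={c,v} lo=∅

Conflict graph:
  c: {g,r,v,w,y}
  g: {c,r,v,w}
  r: {c,g,v,w}
  v: {c,g,r,w,y}
  w: {c,g,r,v}
  y: {c,v}

N(r) = ["c", "g", "v", "w"]

Answer: ["c", "g", "v", "w"]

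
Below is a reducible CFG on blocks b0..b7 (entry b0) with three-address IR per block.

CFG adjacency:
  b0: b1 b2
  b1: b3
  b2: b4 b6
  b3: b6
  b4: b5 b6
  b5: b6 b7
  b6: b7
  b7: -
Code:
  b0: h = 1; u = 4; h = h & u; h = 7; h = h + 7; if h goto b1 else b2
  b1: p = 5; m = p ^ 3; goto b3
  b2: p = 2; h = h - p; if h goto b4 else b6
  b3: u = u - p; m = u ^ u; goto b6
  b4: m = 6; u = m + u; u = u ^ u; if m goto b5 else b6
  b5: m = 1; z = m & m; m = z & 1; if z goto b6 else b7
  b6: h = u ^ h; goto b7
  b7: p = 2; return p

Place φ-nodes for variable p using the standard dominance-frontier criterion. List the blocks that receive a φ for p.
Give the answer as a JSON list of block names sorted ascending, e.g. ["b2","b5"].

Answer: ["b6", "b7"]

Analysis:
idom tree: b1←b0 b2←b0 b3←b1 b4←b2 b5←b4 b6←b0 b7←b0
Join-block Dom:
  b6: preds {b2,b3,b4,b5}: {b0,b2} ∩ {b0,b1,b3} ∩ {b0,b2,b4} ∩ {b0,b2,b4,b5} = {b0}; idom=b0
  b7: preds {b5,b6}: {b0,b2,b4,b5} ∩ {b0,b6} = {b0}; idom=b0

Frontier:
  b6←b2: walk b2 to b0
  b6←b3: walk b3→b1 to b0
  b6←b4: walk b4→b2 to b0
  b6←b5: walk b5→b4→b2 to b0
  b7←b5: walk b5→b4→b2 to b0
  b7←b6: walk b6 to b0
  b0: DF=∅
  b1: DF={b6}
  b2: DF={b6,b7}
  b3: DF={b6}
  b4: DF={b6,b7}
  b5: DF={b6,b7}
  b6: DF={b7}
  b7: DF=∅

φ for p: defs {b1,b2,b7}
  DF⁺ = {b6,b7}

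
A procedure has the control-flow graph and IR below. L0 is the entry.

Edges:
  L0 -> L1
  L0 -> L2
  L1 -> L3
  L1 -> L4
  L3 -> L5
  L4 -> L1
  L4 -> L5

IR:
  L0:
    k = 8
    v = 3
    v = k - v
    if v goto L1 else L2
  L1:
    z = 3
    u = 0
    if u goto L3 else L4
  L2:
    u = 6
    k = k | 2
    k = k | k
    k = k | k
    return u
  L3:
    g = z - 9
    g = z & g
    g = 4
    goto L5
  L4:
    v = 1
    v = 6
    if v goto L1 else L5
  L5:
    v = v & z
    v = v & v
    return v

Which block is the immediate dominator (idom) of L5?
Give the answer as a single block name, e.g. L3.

Answer: L1

Analysis:
idom tree: L1←L0 L2←L0 L3←L1 L4←L1 L5←L1
Dom∩ at merges:
  L1: preds {L0,L4}: {L0} ∩ {L0,L1,L4} = {L0}; idom=L0
  L5: preds {L3,L4}: {L0,L1,L3} ∩ {L0,L1,L4} = {L0,L1}; idom=L1

idom(L5) = L1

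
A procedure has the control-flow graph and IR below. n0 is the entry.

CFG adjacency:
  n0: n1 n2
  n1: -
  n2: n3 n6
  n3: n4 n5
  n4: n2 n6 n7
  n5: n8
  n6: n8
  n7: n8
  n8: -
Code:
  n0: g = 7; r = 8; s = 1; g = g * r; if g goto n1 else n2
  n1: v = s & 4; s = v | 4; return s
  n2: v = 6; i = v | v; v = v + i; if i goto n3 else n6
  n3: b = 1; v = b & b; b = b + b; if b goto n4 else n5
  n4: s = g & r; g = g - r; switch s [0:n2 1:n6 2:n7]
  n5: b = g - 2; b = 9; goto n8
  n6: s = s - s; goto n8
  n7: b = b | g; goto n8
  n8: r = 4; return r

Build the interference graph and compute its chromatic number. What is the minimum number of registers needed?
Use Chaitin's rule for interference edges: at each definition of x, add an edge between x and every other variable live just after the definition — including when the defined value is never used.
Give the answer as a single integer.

def/use:
  n0 def {g,r,s} use ∅
  n1 def {s,v} use {s}
  n2 def {i,v} use ∅
  n3 def {b,v} use ∅
  n4 def {g,s} use {g,r}
  n5 def {b} use {g}
  n6 def {s} use {s}
  n7 def {b} use {b,g}
  n8 def {r} use ∅

Liveness:
  live n0: ∅→{g,r,s}
  live n1: {s}→∅
  live n2: {g,r,s}→{g,r,s}
  live n3: {g,r}→{b,g,r}
  live n4: {b,g,r}→{b,g,r,s}
  live n5: {g}→∅
  live n6: {s}→∅
  live n7: {b,g}→∅
  live n8: ∅→∅

Interfere edges:
  b: {g,r,s,v}
  g: {b,i,r,s,v}
  i: {g,r,s,v}
  r: {b,g,i,s,v}
  s: {b,g,i,r,v}
  v: {b,g,i,r,s}

Chromatic number:
  {b,g,r,s,v} pairwise interfere (5-clique) ⇒ χ ≥ 5
  assign b→r4 g→r0 i→r4 r→r1 s→r2 v→r3 — no edge inside a register ⇒ χ ≤ 5
  χ = 5

Answer: 5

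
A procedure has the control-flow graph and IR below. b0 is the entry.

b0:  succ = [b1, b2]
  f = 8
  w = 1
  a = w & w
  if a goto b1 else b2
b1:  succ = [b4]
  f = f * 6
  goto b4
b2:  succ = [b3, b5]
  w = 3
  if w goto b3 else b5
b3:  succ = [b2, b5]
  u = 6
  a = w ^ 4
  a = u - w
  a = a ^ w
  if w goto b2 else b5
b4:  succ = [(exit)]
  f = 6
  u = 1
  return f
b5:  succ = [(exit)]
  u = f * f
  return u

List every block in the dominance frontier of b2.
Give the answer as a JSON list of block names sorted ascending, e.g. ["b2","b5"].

Answer: ["b2"]

Working:
idom tree: b1←b0 b2←b0 b3←b2 b4←b1 b5←b2
Dom at joins:
  b2: preds {b0,b3}: {b0} ∩ {b0,b2,b3} = {b0}; idom=b0
  b5: preds {b2,b3}: {b0,b2} ∩ {b0,b2,b3} = {b0,b2}; idom=b2

DF derivation:
  join b2 pred b0: · stop@b0
  join b2 pred b3: b3→b2 stop@b0
  join b5 pred b2: · stop@b2
  join b5 pred b3: b3 stop@b2
  DF(b0)=∅
  DF(b1)=∅
  DF(b2)={b2}
  DF(b3)={b2,b5}
  DF(b4)=∅
  DF(b5)=∅

DF(b2) = ["b2"]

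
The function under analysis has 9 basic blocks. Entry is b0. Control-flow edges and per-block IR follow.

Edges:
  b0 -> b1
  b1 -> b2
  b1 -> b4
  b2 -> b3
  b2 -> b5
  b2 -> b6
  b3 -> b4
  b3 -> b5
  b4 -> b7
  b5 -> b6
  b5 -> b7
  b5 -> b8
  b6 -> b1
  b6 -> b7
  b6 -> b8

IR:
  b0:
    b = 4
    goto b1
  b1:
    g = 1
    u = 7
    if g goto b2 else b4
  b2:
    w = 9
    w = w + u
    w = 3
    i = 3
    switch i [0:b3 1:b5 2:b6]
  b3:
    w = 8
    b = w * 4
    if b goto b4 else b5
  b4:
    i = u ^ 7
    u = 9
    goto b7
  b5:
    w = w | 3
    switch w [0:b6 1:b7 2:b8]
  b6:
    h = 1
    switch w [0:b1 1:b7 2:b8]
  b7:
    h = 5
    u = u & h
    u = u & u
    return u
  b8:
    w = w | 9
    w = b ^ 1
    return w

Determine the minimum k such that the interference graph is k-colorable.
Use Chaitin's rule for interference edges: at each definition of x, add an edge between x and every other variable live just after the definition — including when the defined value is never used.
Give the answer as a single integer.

Answer: 4

Working:
Per-block:
  b0 def {b} use ∅
  b1 def {g,u} use ∅
  b2 def {i,w} use {u}
  b3 def {b,w} use ∅
  b4 def {i,u} use {u}
  b5 def {w} use {w}
  b6 def {h} use {w}
  b7 def {h,u} use {u}
  b8 def {w} use {b,w}

Liveness:
  b0: in=∅ out={b}
  b1: in={b} out={b,u}
  b2: in={b,u} out={b,u,w}
  b3: in={u} out={b,u,w}
  b4: in={u} out={u}
  b5: in={b,u,w} out={b,u,w}
  b6: in={b,u,w} out={b,u,w}
  b7: in={u} out=∅
  b8: in={b,w} out=∅

Conflict graph:
  b↔{g,h,i,u,w}
  g↔{b,u}
  h↔{b,u,w}
  i↔{b,u,w}
  u↔{b,g,h,i,w}
  w↔{b,h,i,u}

Colouring:
  clique {b,h,u,w} ⇒ need ≥ 4
  assign b→r0 g→r2 h→r3 i→r3 u→r1 w→r2 — no edge inside a register ⇒ χ ≤ 4
  χ = 4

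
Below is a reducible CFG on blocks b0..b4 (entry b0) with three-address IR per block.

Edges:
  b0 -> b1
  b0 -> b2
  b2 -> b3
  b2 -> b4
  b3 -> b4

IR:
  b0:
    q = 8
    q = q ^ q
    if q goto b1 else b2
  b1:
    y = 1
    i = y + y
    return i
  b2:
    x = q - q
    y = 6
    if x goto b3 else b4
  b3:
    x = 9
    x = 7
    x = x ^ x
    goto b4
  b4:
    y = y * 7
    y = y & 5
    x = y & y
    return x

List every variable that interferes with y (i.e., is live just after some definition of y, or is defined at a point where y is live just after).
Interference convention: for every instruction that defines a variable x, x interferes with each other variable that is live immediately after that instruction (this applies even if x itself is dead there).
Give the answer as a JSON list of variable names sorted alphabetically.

Answer: ["x"]

Analysis:
Per-block:
  b0: def={q} ue=∅
  b1: def={i,y} ue=∅
  b2: def={x,y} ue={q}
  b3: def={x} ue=∅
  b4: def={x,y} ue={y}

Liveness:
  b0: in=∅ out={q}
  b1: in=∅ out=∅
  b2: in={q} out={y}
  b3: in={y} out={y}
  b4: in={y} out=∅

Conflict graph:
  i↔∅
  q↔∅
  x↔{y}
  y↔{x}

N(y) = ["x"]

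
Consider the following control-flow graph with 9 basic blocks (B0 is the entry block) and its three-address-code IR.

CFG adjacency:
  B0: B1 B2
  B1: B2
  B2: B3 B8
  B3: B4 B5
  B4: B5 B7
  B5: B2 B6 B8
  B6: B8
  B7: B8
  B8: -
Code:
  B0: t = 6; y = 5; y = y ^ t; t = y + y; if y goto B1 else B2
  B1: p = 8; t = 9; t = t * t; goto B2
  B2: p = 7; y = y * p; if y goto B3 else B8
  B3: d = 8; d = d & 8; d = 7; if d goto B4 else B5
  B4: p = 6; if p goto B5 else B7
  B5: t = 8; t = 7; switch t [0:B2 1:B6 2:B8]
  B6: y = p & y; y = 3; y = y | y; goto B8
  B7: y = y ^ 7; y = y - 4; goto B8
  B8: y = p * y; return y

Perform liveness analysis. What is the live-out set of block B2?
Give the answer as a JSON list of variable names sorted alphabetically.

Answer: ["p", "y"]

Analysis:
Block summaries:
  B0: {t,y} / ∅
  B1: {p,t} / ∅
  B2: {p,y} / {y}
  B3: {d} / ∅
  B4: {p} / ∅
  B5: {t} / ∅
  B6: {y} / {p,y}
  B7: {y} / {y}
  B8: {y} / {p,y}

Backward fixpoint:
  B0: in=∅ out={y}
  B1: in={y} out={y}
  B2: in={y} out={p,y}
  B3: in={p,y} out={p,y}
  B4: in={y} out={p,y}
  B5: in={p,y} out={p,y}
  B6: in={p,y} out={p,y}
  B7: in={p,y} out={p,y}
  B8: in={p,y} out=∅

live-out(B2) = ["p", "y"]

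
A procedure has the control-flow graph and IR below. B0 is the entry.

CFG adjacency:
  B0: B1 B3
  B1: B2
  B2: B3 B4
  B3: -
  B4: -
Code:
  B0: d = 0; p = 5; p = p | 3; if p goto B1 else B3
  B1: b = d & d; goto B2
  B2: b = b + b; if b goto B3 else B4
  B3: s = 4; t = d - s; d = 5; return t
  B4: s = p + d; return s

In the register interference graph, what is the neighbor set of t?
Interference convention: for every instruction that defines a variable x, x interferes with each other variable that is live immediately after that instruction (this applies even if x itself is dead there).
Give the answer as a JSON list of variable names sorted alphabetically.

Answer: ["d"]

Working:
def/use:
  B0: {d,p} / ∅
  B1: {b} / {d}
  B2: {b} / {b}
  B3: {d,s,t} / {d}
  B4: {s} / {d,p}

Live sets:
  live B0: ∅→{d,p}
  live B1: {d,p}→{b,d,p}
  live B2: {b,d,p}→{d,p}
  live B3: {d}→∅
  live B4: {d,p}→∅

Conflict graph:
  b — {d,p}
  d — {b,p,s,t}
  p — {b,d}
  s — {d}
  t — {d}

N(t) = ["d"]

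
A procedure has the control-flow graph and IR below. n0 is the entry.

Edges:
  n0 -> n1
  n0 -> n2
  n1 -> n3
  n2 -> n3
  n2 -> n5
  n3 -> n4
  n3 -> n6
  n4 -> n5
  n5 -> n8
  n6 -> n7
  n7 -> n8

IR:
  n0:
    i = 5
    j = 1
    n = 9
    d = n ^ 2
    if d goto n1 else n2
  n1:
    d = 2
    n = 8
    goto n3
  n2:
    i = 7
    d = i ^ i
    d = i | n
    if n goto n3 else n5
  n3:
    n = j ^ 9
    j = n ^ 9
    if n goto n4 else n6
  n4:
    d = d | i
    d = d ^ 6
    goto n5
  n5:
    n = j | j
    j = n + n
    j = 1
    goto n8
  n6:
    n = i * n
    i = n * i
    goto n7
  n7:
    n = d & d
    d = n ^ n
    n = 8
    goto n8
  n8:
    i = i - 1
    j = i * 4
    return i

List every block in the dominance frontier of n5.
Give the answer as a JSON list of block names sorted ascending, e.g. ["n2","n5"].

Answer: ["n8"]

Working:
idom tree: n1←n0 n2←n0 n3←n0 n4←n3 n5←n0 n6←n3 n7←n6 n8←n0
Join-block Dom:
  n3: preds {n1,n2}: {n0,n1} ∩ {n0,n2} = {n0}; idom=n0
  n5: preds {n2,n4}: {n0,n2} ∩ {n0,n3,n4} = {n0}; idom=n0
  n8: preds {n5,n7}: {n0,n5} ∩ {n0,n3,n6,n7} = {n0}; idom=n0

Frontier:
  n3←n1: walk n1 to n0
  n3←n2: walk n2 to n0
  n5←n2: walk n2 to n0
  n5←n4: walk n4→n3 to n0
  n8←n5: walk n5 to n0
  n8←n7: walk n7→n6→n3 to n0
  n0: DF=∅
  n1: DF={n3}
  n2: DF={n3,n5}
  n3: DF={n5,n8}
  n4: DF={n5}
  n5: DF={n8}
  n6: DF={n8}
  n7: DF={n8}
  n8: DF=∅

DF(n5) = ["n8"]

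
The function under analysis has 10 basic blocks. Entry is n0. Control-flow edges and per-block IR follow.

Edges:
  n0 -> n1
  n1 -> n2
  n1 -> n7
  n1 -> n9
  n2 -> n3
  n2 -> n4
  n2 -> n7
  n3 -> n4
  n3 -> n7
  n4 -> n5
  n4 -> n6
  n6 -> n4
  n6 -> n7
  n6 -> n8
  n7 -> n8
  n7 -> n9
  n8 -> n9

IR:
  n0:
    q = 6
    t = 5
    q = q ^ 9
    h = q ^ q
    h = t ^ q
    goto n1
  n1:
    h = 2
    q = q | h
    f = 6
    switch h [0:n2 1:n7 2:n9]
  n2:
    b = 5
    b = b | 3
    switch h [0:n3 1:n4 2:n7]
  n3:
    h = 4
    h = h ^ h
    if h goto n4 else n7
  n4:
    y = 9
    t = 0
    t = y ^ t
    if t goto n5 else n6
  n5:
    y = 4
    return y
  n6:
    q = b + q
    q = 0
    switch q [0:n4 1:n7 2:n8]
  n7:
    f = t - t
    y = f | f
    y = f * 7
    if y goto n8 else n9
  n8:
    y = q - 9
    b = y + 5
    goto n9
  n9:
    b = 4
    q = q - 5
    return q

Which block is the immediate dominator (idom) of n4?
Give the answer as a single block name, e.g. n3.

Answer: n2

Analysis:
idom tree: n1←n0 n2←n1 n3←n2 n4←n2 n5←n4 n6←n4 n7←n1 n8←n1 n9←n1
Dom∩ at merges:
  n4: preds {n2,n3,n6}: {n0,n1,n2} ∩ {n0,n1,n2,n3} ∩ {n0,n1,n2,n4,n6} = {n0,n1,n2}; idom=n2
  n7: preds {n1,n2,n3,n6}: {n0,n1} ∩ {n0,n1,n2} ∩ {n0,n1,n2,n3} ∩ {n0,n1,n2,n4,n6} = {n0,n1}; idom=n1
  n8: preds {n6,n7}: {n0,n1,n2,n4,n6} ∩ {n0,n1,n7} = {n0,n1}; idom=n1
  n9: preds {n1,n7,n8}: {n0,n1} ∩ {n0,n1,n7} ∩ {n0,n1,n8} = {n0,n1}; idom=n1

idom(n4) = n2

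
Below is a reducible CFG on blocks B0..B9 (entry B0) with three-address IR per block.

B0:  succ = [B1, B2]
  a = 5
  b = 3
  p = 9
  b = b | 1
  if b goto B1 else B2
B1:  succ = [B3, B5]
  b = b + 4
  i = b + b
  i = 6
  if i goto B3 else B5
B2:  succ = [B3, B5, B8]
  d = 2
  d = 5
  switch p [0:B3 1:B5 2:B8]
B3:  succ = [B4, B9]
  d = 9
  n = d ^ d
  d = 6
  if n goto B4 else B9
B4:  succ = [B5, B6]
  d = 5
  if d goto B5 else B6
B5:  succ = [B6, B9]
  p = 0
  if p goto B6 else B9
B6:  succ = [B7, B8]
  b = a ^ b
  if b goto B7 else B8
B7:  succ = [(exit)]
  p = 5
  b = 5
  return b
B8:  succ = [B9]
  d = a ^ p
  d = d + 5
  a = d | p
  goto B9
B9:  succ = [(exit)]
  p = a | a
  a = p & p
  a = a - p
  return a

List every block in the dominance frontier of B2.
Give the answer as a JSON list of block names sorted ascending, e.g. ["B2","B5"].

idom tree: B1←B0 B2←B0 B3←B0 B4←B3 B5←B0 B6←B0 B7←B6 B8←B0 B9←B0
Join-block Dom:
  B3: preds {B1,B2}: {B0,B1} ∩ {B0,B2} = {B0}; idom=B0
  B5: preds {B1,B2,B4}: {B0,B1} ∩ {B0,B2} ∩ {B0,B3,B4} = {B0}; idom=B0
  B6: preds {B4,B5}: {B0,B3,B4} ∩ {B0,B5} = {B0}; idom=B0
  B8: preds {B2,B6}: {B0,B2} ∩ {B0,B6} = {B0}; idom=B0
  B9: preds {B3,B5,B8}: {B0,B3} ∩ {B0,B5} ∩ {B0,B8} = {B0}; idom=B0

DF derivation:
  B3←B1: walk B1 to B0
  B3←B2: walk B2 to B0
  B5←B1: walk B1 to B0
  B5←B2: walk B2 to B0
  B5←B4: walk B4→B3 to B0
  B6←B4: walk B4→B3 to B0
  B6←B5: walk B5 to B0
  B8←B2: walk B2 to B0
  B8←B6: walk B6 to B0
  B9←B3: walk B3 to B0
  B9←B5: walk B5 to B0
  B9←B8: walk B8 to B0
  DF(B0)=∅
  DF(B1)={B3,B5}
  DF(B2)={B3,B5,B8}
  DF(B3)={B5,B6,B9}
  DF(B4)={B5,B6}
  DF(B5)={B6,B9}
  DF(B6)={B8}
  DF(B7)=∅
  DF(B8)={B9}
  DF(B9)=∅

DF(B2) = ["B3", "B5", "B8"]

Answer: ["B3", "B5", "B8"]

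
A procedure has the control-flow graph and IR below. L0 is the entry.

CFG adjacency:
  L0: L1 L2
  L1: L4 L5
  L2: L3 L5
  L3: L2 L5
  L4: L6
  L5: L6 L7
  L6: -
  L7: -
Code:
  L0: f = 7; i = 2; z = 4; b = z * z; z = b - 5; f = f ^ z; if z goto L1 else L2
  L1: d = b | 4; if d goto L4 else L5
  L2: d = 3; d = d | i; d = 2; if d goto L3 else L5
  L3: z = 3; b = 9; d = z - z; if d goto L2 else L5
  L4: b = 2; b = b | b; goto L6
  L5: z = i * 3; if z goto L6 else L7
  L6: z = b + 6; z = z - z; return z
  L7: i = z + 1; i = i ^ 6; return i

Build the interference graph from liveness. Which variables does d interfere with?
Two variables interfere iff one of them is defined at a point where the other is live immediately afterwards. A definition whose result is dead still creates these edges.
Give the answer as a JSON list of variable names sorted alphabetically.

Block summaries:
  L0: def={b,f,i,z} ue=∅
  L1: def={d} ue={b}
  L2: def={d} ue={i}
  L3: def={b,d,z} ue=∅
  L4: def={b} ue=∅
  L5: def={z} ue={i}
  L6: def={z} ue={b}
  L7: def={i} ue={z}

Liveness:
  L0: in=∅ out={b,i}
  L1: in={b,i} out={b,i}
  L2: in={b,i} out={b,i}
  L3: in={i} out={b,i}
  L4: in=∅ out={b}
  L5: in={b,i} out={b,z}
  L6: in={b} out=∅
  L7: in={z} out=∅

Interference:
  b: {d,f,i,z}
  d: {b,i}
  f: {b,i,z}
  i: {b,d,f,z}
  z: {b,f,i}

N(d) = ["b", "i"]

Answer: ["b", "i"]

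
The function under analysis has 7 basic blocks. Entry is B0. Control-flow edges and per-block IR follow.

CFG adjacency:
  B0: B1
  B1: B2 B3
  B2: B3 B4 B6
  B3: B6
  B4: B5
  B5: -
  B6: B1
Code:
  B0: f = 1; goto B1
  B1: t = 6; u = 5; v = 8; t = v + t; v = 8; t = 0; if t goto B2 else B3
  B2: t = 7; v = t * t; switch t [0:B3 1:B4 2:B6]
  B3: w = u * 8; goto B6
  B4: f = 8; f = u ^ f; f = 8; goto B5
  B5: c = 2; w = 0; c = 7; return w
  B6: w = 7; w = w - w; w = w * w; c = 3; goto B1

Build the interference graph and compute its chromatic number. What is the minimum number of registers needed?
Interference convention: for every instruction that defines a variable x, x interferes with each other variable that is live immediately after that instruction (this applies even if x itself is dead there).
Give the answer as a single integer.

Per-block:
  B0 def {f} use ∅
  B1 def {t,u,v} use ∅
  B2 def {t,v} use ∅
  B3 def {w} use {u}
  B4 def {f} use {u}
  B5 def {c,w} use ∅
  B6 def {c,w} use ∅

Live sets:
  B0: in=∅ out=∅
  B1: in=∅ out={u}
  B2: in={u} out={u}
  B3: in={u} out=∅
  B4: in={u} out=∅
  B5: in=∅ out=∅
  B6: in=∅ out=∅

Interference:
  c — {w}
  f — {u}
  t — {u,v}
  u — {f,t,v}
  v — {t,u}
  w — {c}

Registers:
  clique {t,u,v} ⇒ need ≥ 3
  3-colouring: r0={c,u}  r1={f,t,w}  r2={v}
  χ = 3

Answer: 3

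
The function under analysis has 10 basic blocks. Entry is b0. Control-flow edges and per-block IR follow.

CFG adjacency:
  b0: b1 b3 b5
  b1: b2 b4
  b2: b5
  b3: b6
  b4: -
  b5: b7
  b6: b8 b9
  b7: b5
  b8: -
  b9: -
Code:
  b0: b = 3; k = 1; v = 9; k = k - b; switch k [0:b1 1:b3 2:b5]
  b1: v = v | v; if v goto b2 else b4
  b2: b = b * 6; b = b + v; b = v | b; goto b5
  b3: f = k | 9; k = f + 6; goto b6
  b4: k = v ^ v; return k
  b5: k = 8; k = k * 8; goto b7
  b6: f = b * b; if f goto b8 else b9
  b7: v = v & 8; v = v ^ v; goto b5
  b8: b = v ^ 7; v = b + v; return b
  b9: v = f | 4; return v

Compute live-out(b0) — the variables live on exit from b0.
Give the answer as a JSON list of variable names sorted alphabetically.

Answer: ["b", "k", "v"]

Working:
Per-block:
  b0: def={b,k,v} ue=∅
  b1: def={v} ue={v}
  b2: def={b} ue={b,v}
  b3: def={f,k} ue={k}
  b4: def={k} ue={v}
  b5: def={k} ue=∅
  b6: def={f} ue={b}
  b7: def={v} ue={v}
  b8: def={b,v} ue={v}
  b9: def={v} ue={f}

Liveness:
  b0 li=∅ lo={b,k,v}
  b1 li={b,v} lo={b,v}
  b2 li={b,v} lo={v}
  b3 li={b,k,v} lo={b,v}
  b4 li={v} lo=∅
  b5 li={v} lo={v}
  b6 li={b,v} lo={f,v}
  b7 li={v} lo={v}
  b8 li={v} lo=∅
  b9 li={f} lo=∅

live-out(b0) = ["b", "k", "v"]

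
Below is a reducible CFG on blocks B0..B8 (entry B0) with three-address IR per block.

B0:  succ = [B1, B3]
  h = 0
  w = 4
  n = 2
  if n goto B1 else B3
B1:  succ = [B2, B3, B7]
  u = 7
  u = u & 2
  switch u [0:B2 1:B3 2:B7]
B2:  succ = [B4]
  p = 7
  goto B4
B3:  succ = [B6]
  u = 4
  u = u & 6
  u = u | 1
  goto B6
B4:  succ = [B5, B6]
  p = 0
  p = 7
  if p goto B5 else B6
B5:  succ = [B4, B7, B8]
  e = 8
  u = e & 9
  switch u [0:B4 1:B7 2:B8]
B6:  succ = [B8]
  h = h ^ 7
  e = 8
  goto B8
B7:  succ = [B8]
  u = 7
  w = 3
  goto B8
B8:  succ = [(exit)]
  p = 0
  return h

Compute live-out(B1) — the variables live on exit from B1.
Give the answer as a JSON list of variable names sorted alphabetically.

Answer: ["h"]

Derivation:
Per-block:
  B0 def {h,n,w} use ∅
  B1 def {u} use ∅
  B2 def {p} use ∅
  B3 def {u} use ∅
  B4 def {p} use ∅
  B5 def {e,u} use ∅
  B6 def {e,h} use {h}
  B7 def {u,w} use ∅
  B8 def {p} use {h}

Liveness:
  B0 li=∅ lo={h}
  B1 li={h} lo={h}
  B2 li={h} lo={h}
  B3 li={h} lo={h}
  B4 li={h} lo={h}
  B5 li={h} lo={h}
  B6 li={h} lo={h}
  B7 li={h} lo={h}
  B8 li={h} lo=∅

live-out(B1) = ["h"]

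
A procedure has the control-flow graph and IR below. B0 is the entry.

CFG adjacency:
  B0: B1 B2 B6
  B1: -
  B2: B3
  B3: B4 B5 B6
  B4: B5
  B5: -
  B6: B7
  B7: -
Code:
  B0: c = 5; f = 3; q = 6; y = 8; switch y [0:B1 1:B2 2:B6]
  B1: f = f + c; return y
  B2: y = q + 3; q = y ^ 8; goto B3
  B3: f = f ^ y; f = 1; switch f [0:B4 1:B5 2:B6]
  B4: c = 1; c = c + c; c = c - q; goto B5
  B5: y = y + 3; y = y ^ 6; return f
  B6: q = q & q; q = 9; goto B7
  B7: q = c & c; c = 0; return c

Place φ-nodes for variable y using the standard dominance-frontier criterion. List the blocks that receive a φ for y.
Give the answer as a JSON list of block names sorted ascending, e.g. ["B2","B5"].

idom tree: B1←B0 B2←B0 B3←B2 B4←B3 B5←B3 B6←B0 B7←B6
Dom at joins:
  B5: preds {B3,B4}: {B0,B2,B3} ∩ {B0,B2,B3,B4} = {B0,B2,B3}; idom=B3
  B6: preds {B0,B3}: {B0} ∩ {B0,B2,B3} = {B0}; idom=B0

Frontier:
  join B5 pred B3: · stop@B3
  join B5 pred B4: B4 stop@B3
  join B6 pred B0: · stop@B0
  join B6 pred B3: B3→B2 stop@B0
  DF(B0)=∅
  DF(B1)=∅
  DF(B2)={B6}
  DF(B3)={B6}
  DF(B4)={B5}
  DF(B5)=∅
  DF(B6)=∅
  DF(B7)=∅

φ for y: defs {B0,B2,B5}
  DF⁺ = {B6}

Answer: ["B6"]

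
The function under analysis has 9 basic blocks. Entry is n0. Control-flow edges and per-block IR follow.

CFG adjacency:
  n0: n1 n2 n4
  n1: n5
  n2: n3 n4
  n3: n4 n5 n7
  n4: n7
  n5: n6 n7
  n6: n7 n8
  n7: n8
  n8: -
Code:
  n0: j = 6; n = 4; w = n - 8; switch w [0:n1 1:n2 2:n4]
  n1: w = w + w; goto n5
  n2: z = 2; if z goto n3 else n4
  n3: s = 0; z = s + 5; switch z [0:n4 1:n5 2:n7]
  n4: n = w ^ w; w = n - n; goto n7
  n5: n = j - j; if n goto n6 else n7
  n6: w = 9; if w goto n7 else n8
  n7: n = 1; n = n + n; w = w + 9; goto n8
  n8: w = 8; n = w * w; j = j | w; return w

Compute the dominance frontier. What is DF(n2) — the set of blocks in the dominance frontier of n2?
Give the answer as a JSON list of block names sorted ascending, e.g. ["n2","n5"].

Answer: ["n4", "n5", "n7"]

Working:
idom tree: n1←n0 n2←n0 n3←n2 n4←n0 n5←n0 n6←n5 n7←n0 n8←n0
Dom at joins:
  n4: preds {n0,n2,n3}: {n0} ∩ {n0,n2} ∩ {n0,n2,n3} = {n0}; idom=n0
  n5: preds {n1,n3}: {n0,n1} ∩ {n0,n2,n3} = {n0}; idom=n0
  n7: preds {n3,n4,n5,n6}: {n0,n2,n3} ∩ {n0,n4} ∩ {n0,n5} ∩ {n0,n5,n6} = {n0}; idom=n0
  n8: preds {n6,n7}: {n0,n5,n6} ∩ {n0,n7} = {n0}; idom=n0

DF walk-up:
  n4←n0: walk · to n0
  n4←n2: walk n2 to n0
  n4←n3: walk n3→n2 to n0
  n5←n1: walk n1 to n0
  n5←n3: walk n3→n2 to n0
  n7←n3: walk n3→n2 to n0
  n7←n4: walk n4 to n0
  n7←n5: walk n5 to n0
  n7←n6: walk n6→n5 to n0
  n8←n6: walk n6→n5 to n0
  n8←n7: walk n7 to n0
  n0 → ∅
  n1 → {n5}
  n2 → {n4,n5,n7}
  n3 → {n4,n5,n7}
  n4 → {n7}
  n5 → {n7,n8}
  n6 → {n7,n8}
  n7 → {n8}
  n8 → ∅

DF(n2) = ["n4", "n5", "n7"]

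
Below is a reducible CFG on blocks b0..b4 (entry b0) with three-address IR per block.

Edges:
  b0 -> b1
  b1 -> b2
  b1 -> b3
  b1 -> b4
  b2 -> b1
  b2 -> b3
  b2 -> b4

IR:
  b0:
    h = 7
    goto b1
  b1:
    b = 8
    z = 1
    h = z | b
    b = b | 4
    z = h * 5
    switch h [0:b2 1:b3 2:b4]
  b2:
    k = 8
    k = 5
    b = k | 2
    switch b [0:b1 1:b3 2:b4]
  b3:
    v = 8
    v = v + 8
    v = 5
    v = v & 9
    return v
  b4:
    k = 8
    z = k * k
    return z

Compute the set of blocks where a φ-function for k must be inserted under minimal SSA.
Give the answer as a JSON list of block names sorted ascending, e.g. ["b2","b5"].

Answer: ["b1", "b3", "b4"]

Derivation:
idom tree: b1←b0 b2←b1 b3←b1 b4←b1
Dom at joins:
  b1: preds {b0,b2}: {b0} ∩ {b0,b1,b2} = {b0}; idom=b0
  b3: preds {b1,b2}: {b0,b1} ∩ {b0,b1,b2} = {b0,b1}; idom=b1
  b4: preds {b1,b2}: {b0,b1} ∩ {b0,b1,b2} = {b0,b1}; idom=b1

DF walk-up:
  join b1 pred b0: · stop@b0
  join b1 pred b2: b2→b1 stop@b0
  join b3 pred b1: · stop@b1
  join b3 pred b2: b2 stop@b1
  join b4 pred b1: · stop@b1
  join b4 pred b2: b2 stop@b1
  b0 → ∅
  b1 → {b1}
  b2 → {b1,b3,b4}
  b3 → ∅
  b4 → ∅

φ for k: defs {b2,b4}
  DF⁺ = {b1,b3,b4}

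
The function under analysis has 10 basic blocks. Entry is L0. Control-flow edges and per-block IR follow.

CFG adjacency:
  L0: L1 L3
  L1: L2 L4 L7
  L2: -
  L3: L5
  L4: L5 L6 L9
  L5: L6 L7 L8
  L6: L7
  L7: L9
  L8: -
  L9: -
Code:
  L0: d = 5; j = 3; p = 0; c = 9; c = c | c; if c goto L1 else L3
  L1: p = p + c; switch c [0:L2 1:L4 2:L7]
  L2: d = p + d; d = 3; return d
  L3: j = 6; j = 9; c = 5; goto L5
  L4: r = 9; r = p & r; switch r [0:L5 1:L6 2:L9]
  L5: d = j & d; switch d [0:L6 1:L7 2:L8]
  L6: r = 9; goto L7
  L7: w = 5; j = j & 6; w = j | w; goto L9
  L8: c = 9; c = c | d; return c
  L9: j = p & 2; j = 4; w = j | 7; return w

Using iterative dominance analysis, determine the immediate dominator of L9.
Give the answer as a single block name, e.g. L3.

Answer: L0

Analysis:
idom tree: L1←L0 L2←L1 L3←L0 L4←L1 L5←L0 L6←L0 L7←L0 L8←L5 L9←L0
Dom at joins:
  L5: preds {L3,L4}: {L0,L3} ∩ {L0,L1,L4} = {L0}; idom=L0
  L6: preds {L4,L5}: {L0,L1,L4} ∩ {L0,L5} = {L0}; idom=L0
  L7: preds {L1,L5,L6}: {L0,L1} ∩ {L0,L5} ∩ {L0,L6} = {L0}; idom=L0
  L9: preds {L4,L7}: {L0,L1,L4} ∩ {L0,L7} = {L0}; idom=L0

idom(L9) = L0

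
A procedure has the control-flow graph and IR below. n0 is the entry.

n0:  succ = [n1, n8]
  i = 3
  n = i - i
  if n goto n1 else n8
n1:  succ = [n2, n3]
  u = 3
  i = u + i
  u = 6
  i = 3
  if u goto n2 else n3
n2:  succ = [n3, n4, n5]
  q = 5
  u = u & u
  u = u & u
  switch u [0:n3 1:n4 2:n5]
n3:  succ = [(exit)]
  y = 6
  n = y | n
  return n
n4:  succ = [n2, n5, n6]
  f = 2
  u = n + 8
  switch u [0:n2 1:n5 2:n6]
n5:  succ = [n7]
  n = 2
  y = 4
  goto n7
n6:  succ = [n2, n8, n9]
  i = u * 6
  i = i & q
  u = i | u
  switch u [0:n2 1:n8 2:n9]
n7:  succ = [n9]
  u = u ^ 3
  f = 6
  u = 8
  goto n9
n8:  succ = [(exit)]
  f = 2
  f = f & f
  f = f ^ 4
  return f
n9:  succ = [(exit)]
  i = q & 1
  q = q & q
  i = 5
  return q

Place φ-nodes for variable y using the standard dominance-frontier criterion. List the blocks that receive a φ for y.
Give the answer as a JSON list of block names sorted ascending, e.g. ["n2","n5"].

Answer: ["n9"]

Working:
idom tree: n1←n0 n2←n1 n3←n1 n4←n2 n5←n2 n6←n4 n7←n5 n8←n0 n9←n2
Dom∩ at merges:
  n2: preds {n1,n4,n6}: {n0,n1} ∩ {n0,n1,n2,n4} ∩ {n0,n1,n2,n4,n6} = {n0,n1}; idom=n1
  n3: preds {n1,n2}: {n0,n1} ∩ {n0,n1,n2} = {n0,n1}; idom=n1
  n5: preds {n2,n4}: {n0,n1,n2} ∩ {n0,n1,n2,n4} = {n0,n1,n2}; idom=n2
  n8: preds {n0,n6}: {n0} ∩ {n0,n1,n2,n4,n6} = {n0}; idom=n0
  n9: preds {n6,n7}: {n0,n1,n2,n4,n6} ∩ {n0,n1,n2,n5,n7} = {n0,n1,n2}; idom=n2

Frontier:
  join n2 pred n1: · stop@n1
  join n2 pred n4: n4→n2 stop@n1
  join n2 pred n6: n6→n4→n2 stop@n1
  join n3 pred n1: · stop@n1
  join n3 pred n2: n2 stop@n1
  join n5 pred n2: · stop@n2
  join n5 pred n4: n4 stop@n2
  join n8 pred n0: · stop@n0
  join n8 pred n6: n6→n4→n2→n1 stop@n0
  join n9 pred n6: n6→n4 stop@n2
  join n9 pred n7: n7→n5 stop@n2
  n0: DF=∅
  n1: DF={n8}
  n2: DF={n2,n3,n8}
  n3: DF=∅
  n4: DF={n2,n5,n8,n9}
  n5: DF={n9}
  n6: DF={n2,n8,n9}
  n7: DF={n9}
  n8: DF=∅
  n9: DF=∅

φ for y: defs {n3,n5}
  DF⁺ = {n9}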